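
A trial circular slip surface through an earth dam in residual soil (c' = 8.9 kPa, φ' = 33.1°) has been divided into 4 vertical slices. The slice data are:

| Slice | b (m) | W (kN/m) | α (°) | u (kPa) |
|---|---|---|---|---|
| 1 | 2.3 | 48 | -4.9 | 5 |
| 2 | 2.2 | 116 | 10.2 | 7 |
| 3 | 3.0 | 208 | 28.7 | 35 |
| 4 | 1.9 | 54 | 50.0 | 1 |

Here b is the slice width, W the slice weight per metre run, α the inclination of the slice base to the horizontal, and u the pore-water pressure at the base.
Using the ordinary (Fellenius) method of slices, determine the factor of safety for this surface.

FS = 1.56

Ordinary method of slices: FS = Σ[c'·Δl_i + (W_i cosα_i − u_i·Δl_i)·tanφ'] / Σ W_i sinα_i, with Δl_i = b_i / cosα_i.
Slice 1: Δl = 2.3/cos(-4.9°) = 2.308 m; N'_1 = 48·cos(-4.9°) − 5·2.308 = 36.3; c'Δl = 20.55; W sinα = -4.1
Slice 2: Δl = 2.2/cos10.2° = 2.235 m; N'_2 = 116·cos10.2° − 7·2.235 = 98.5; c'Δl = 19.89; W sinα = 20.5
Slice 3: Δl = 3.0/cos28.7° = 3.420 m; N'_3 = 208·cos28.7° − 35·3.420 = 62.7; c'Δl = 30.44; W sinα = 99.9
Slice 4: Δl = 1.9/cos50.0° = 2.956 m; N'_4 = 54·cos50.0° − 1·2.956 = 31.8; c'Δl = 26.31; W sinα = 41.4
Σc'Δl = 97.2 kN/m; ΣN' = 229.3 kN/m; ΣW sinα = 157.7 kN/m
Resisting = 97.2 + 229.3·tan33.1° = 97.2 + 149.5 = 246.7 kN/m
FS = 246.7 / 157.7 = 1.564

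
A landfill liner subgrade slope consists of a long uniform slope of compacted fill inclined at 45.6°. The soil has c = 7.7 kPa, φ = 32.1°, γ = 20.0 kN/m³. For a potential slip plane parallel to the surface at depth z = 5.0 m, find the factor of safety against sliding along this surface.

FS = 0.77

For an infinite slope with a slip plane parallel to the surface (no pore pressure): FS = [c + γz cos²β tanφ] / [γz sinβ cosβ].
γz = 20.0·5.0 = 100.00 kN/m²
Numerator = 7.7 + 100.00·cos²45.6°·tan32.1° = 7.7 + 100.00·0.4895·0.6273 = 38.408 kPa
Denominator = 100.00·sin45.6°·cos45.6° = 100.00·0.7145·0.6997 = 49.989 kPa
FS = 38.408 / 49.989 = 0.768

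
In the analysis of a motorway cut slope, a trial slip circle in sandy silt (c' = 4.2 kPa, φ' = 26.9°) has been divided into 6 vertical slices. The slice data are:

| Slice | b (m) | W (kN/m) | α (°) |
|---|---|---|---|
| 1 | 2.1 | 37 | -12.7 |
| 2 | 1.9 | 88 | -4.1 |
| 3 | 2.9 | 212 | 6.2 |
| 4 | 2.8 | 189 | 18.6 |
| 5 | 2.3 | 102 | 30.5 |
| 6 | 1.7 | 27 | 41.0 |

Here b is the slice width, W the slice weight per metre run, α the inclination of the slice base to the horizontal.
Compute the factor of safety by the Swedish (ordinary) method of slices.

FS = 2.73

Ordinary method of slices: FS = Σ[c'·Δl_i + (W_i cosα_i)·tanφ'] / Σ W_i sinα_i, with Δl_i = b_i / cosα_i.
Slice 1: Δl = 2.1/cos(-12.7°) = 2.153 m; N'_1 = 37·cos(-12.7°) = 36.1; c'Δl = 9.04; W sinα = -8.1
Slice 2: Δl = 1.9/cos(-4.1°) = 1.905 m; N'_2 = 88·cos(-4.1°) = 87.8; c'Δl = 8.00; W sinα = -6.3
Slice 3: Δl = 2.9/cos6.2° = 2.917 m; N'_3 = 212·cos6.2° = 210.8; c'Δl = 12.25; W sinα = 22.9
Slice 4: Δl = 2.8/cos18.6° = 2.954 m; N'_4 = 189·cos18.6° = 179.1; c'Δl = 12.41; W sinα = 60.3
Slice 5: Δl = 2.3/cos30.5° = 2.669 m; N'_5 = 102·cos30.5° = 87.9; c'Δl = 11.21; W sinα = 51.8
Slice 6: Δl = 1.7/cos41.0° = 2.253 m; N'_6 = 27·cos41.0° = 20.4; c'Δl = 9.46; W sinα = 17.7
Σc'Δl = 62.4 kN/m; ΣN' = 622.0 kN/m; ΣW sinα = 138.2 kN/m
Resisting = 62.4 + 622.0·tan26.9° = 62.4 + 315.6 = 377.9 kN/m
FS = 377.9 / 138.2 = 2.734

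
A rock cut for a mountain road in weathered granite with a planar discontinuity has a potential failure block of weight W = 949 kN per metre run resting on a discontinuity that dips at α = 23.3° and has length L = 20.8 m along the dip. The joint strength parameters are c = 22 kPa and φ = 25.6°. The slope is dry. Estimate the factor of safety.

Resolving the block weight along and normal to the plane and applying the Mohr–Coulomb strength on the joint:
N' = W cosα = 949·cos23.3° = 871.6 kN/m
Driving force T = W sinα = 949·sin23.3° = 375.4 kN/m
Resisting force R = c·L + N'·tanφ = 22·20.8 + 871.6·tan25.6° = 457.6 + 417.6 = 875.2 kN/m
FS = R / T = 875.2 / 375.4 = 2.332

FS = 2.33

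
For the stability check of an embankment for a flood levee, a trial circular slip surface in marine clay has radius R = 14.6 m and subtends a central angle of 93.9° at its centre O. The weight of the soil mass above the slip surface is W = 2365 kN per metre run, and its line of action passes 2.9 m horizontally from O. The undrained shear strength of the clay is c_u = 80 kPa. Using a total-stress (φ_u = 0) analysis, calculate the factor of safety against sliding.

Taking moments about the centre O, the resisting moment is provided by the undrained shear strength acting along the arc:
Arc length L_a = R·θ = 14.6·(93.9°·π/180) = 14.6·1.6389 = 23.93 m
M_R = c_u·L_a·R = 80·23.93·14.6 = 27947.2 kN·m/m
M_D = W·d = 2365·2.9 = 6858.5 kN·m/m
FS = M_R / M_D = 27947.2 / 6858.5 = 4.075

FS = 4.07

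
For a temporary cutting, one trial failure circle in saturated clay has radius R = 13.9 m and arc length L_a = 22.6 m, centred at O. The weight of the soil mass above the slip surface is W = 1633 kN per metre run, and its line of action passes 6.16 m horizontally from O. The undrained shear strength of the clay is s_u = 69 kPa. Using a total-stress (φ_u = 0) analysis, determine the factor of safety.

Taking moments about the centre O, the resisting moment is provided by the undrained shear strength acting along the arc:
M_R = s_u·L_a·R = 69·22.60·13.9 = 21675.7 kN·m/m
M_D = W·d = 1633·6.16 = 10059.3 kN·m/m
FS = M_R / M_D = 21675.7 / 10059.3 = 2.155

FS = 2.15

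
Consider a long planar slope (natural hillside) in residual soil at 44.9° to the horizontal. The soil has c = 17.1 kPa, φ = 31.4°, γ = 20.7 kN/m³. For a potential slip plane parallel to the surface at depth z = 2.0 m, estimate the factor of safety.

For an infinite slope with a slip plane parallel to the surface (no pore pressure): FS = [c + γz cos²β tanφ] / [γz sinβ cosβ].
γz = 20.7·2.0 = 41.40 kN/m²
Numerator = 17.1 + 41.40·cos²44.9°·tan31.4° = 17.1 + 41.40·0.5017·0.6104 = 29.779 kPa
Denominator = 41.40·sin44.9°·cos44.9° = 41.40·0.7059·0.7083 = 20.700 kPa
FS = 29.779 / 20.700 = 1.439

FS = 1.44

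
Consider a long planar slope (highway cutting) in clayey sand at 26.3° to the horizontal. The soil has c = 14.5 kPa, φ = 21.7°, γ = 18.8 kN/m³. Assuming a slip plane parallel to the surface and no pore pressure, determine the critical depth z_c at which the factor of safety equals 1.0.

Setting FS = 1.00 in FS = [c + γz cos²β tanφ] / [γz sinβ cosβ] and solving for z:
z = c / [γ cosβ (FS·sinβ − cosβ·tanφ)]
  = 14.5 / [18.8·cos26.3°·(1.00·sin26.3° − cos26.3°·tan21.7°)]
  = 14.5 / [18.8·0.8965·(1.00·0.4431 − 0.8965·0.3979)]
  = 14.5 / 1.4548 = 9.967 m

z_c = 9.97 m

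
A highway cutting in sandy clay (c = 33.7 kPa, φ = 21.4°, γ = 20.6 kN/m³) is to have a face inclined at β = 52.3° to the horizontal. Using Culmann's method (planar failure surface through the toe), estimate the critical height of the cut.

Culmann's analysis gives the critical failure plane at α_cr = (β + φ)/2 = (52.3 + 21.4)/2 = 36.8°, and the critical height
H_c = (4c/γ) · sinβ cosφ / [1 − cos(β − φ)]
    = (4·33.7/20.6) · sin52.3°·cos21.4° / [1 − cos(30.9°)]
    = 6.544 · 0.7912·0.9311 / [1 − 0.8581]
    = 6.544 · 0.7367 / 0.1419
    = 33.96 m

H_c = 33.96 m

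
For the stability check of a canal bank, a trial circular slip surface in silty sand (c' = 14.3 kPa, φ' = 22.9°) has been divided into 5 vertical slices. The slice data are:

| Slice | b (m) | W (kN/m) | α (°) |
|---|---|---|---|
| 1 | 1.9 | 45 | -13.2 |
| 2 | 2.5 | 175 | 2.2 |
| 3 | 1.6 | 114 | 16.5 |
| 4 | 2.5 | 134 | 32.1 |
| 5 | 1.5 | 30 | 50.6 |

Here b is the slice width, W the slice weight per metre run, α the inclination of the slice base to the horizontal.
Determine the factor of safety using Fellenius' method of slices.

FS = 2.91

Ordinary method of slices: FS = Σ[c'·Δl_i + (W_i cosα_i)·tanφ'] / Σ W_i sinα_i, with Δl_i = b_i / cosα_i.
Slice 1: Δl = 1.9/cos(-13.2°) = 1.952 m; N'_1 = 45·cos(-13.2°) = 43.8; c'Δl = 27.91; W sinα = -10.3
Slice 2: Δl = 2.5/cos2.2° = 2.502 m; N'_2 = 175·cos2.2° = 174.9; c'Δl = 35.78; W sinα = 6.7
Slice 3: Δl = 1.6/cos16.5° = 1.669 m; N'_3 = 114·cos16.5° = 109.3; c'Δl = 23.86; W sinα = 32.4
Slice 4: Δl = 2.5/cos32.1° = 2.951 m; N'_4 = 134·cos32.1° = 113.5; c'Δl = 42.20; W sinα = 71.2
Slice 5: Δl = 1.5/cos50.6° = 2.363 m; N'_5 = 30·cos50.6° = 19.0; c'Δl = 33.79; W sinα = 23.2
Σc'Δl = 163.5 kN/m; ΣN' = 460.5 kN/m; ΣW sinα = 123.2 kN/m
Resisting = 163.5 + 460.5·tan22.9° = 163.5 + 194.5 = 358.1 kN/m
FS = 358.1 / 123.2 = 2.906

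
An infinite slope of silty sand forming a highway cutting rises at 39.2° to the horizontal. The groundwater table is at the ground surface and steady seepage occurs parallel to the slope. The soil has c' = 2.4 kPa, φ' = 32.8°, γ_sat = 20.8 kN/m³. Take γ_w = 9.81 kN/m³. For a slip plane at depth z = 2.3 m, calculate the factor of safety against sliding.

With seepage parallel to the slope and the water table at the surface, the effective normal stress on the slip plane uses the buoyant unit weight γ' = γ_sat − γ_w while the driving shear stress uses γ_sat:
FS = [c' + γ' z cos²β tanφ'] / [γ_sat z sinβ cosβ]
γ' = 20.8 − 9.81 = 10.99 kN/m³
Numerator = 2.4 + 10.99·2.3·cos²39.2°·tan32.8° = 2.4 + 10.99·2.3·0.6005·0.6445 = 12.183 kPa
Denominator = 20.8·2.3·sin39.2°·cos39.2° = 20.8·2.3·0.6320·0.7749 = 23.431 kPa
FS = 12.183 / 23.431 = 0.520

FS = 0.52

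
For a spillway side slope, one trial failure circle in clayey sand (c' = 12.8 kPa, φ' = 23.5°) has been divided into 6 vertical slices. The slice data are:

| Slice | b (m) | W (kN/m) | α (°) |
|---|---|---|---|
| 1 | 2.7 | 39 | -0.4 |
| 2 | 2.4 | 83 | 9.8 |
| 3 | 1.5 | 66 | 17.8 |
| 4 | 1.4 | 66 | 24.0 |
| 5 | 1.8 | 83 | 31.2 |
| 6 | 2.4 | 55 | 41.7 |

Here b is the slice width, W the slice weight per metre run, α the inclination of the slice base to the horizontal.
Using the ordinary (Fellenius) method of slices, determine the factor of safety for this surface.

FS = 2.34

Ordinary method of slices: FS = Σ[c'·Δl_i + (W_i cosα_i)·tanφ'] / Σ W_i sinα_i, with Δl_i = b_i / cosα_i.
Slice 1: Δl = 2.7/cos(-0.4°) = 2.700 m; N'_1 = 39·cos(-0.4°) = 39.0; c'Δl = 34.56; W sinα = -0.3
Slice 2: Δl = 2.4/cos9.8° = 2.436 m; N'_2 = 83·cos9.8° = 81.8; c'Δl = 31.17; W sinα = 14.1
Slice 3: Δl = 1.5/cos17.8° = 1.575 m; N'_3 = 66·cos17.8° = 62.8; c'Δl = 20.17; W sinα = 20.2
Slice 4: Δl = 1.4/cos24.0° = 1.532 m; N'_4 = 66·cos24.0° = 60.3; c'Δl = 19.62; W sinα = 26.8
Slice 5: Δl = 1.8/cos31.2° = 2.104 m; N'_5 = 83·cos31.2° = 71.0; c'Δl = 26.94; W sinα = 43.0
Slice 6: Δl = 2.4/cos41.7° = 3.214 m; N'_6 = 55·cos41.7° = 41.1; c'Δl = 41.14; W sinα = 36.6
Σc'Δl = 173.6 kN/m; ΣN' = 356.0 kN/m; ΣW sinα = 140.5 kN/m
Resisting = 173.6 + 356.0·tan23.5° = 173.6 + 154.8 = 328.4 kN/m
FS = 328.4 / 140.5 = 2.338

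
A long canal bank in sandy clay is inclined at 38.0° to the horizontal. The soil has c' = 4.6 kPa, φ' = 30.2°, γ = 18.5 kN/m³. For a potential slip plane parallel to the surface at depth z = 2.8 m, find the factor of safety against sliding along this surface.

For an infinite slope with a slip plane parallel to the surface (no pore pressure): FS = [c' + γz cos²β tanφ'] / [γz sinβ cosβ].
γz = 18.5·2.8 = 51.80 kN/m²
Numerator = 4.6 + 51.80·cos²38.0°·tan30.2° = 4.6 + 51.80·0.6210·0.5820 = 23.321 kPa
Denominator = 51.80·sin38.0°·cos38.0° = 51.80·0.6157·0.7880 = 25.131 kPa
FS = 23.321 / 25.131 = 0.928

FS = 0.93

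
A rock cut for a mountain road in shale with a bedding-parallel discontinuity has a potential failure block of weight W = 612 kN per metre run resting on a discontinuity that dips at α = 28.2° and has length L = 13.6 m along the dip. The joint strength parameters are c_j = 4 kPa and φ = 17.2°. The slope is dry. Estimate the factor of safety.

Resolving the block weight along and normal to the plane and applying the Mohr–Coulomb strength on the joint:
N' = W cosα = 612·cos28.2° = 539.4 kN/m
Driving force T = W sinα = 612·sin28.2° = 289.2 kN/m
Resisting force R = c_j·L + N'·tanφ = 4·13.6 + 539.4·tan17.2° = 54.4 + 167.0 = 221.4 kN/m
FS = R / T = 221.4 / 289.2 = 0.765

FS = 0.77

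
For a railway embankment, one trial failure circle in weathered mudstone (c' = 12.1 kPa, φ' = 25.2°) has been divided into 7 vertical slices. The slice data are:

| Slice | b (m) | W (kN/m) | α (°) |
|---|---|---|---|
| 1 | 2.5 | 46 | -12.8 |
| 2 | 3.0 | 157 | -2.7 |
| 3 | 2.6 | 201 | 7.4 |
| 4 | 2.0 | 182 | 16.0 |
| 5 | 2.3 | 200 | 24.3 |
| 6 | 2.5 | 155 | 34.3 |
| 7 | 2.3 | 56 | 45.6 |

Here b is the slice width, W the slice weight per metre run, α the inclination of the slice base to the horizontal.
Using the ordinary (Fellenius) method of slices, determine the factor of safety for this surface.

Ordinary method of slices: FS = Σ[c'·Δl_i + (W_i cosα_i)·tanφ'] / Σ W_i sinα_i, with Δl_i = b_i / cosα_i.
Slice 1: Δl = 2.5/cos(-12.8°) = 2.564 m; N'_1 = 46·cos(-12.8°) = 44.9; c'Δl = 31.02; W sinα = -10.2
Slice 2: Δl = 3.0/cos(-2.7°) = 3.003 m; N'_2 = 157·cos(-2.7°) = 156.8; c'Δl = 36.34; W sinα = -7.4
Slice 3: Δl = 2.6/cos7.4° = 2.622 m; N'_3 = 201·cos7.4° = 199.3; c'Δl = 31.72; W sinα = 25.9
Slice 4: Δl = 2.0/cos16.0° = 2.081 m; N'_4 = 182·cos16.0° = 174.9; c'Δl = 25.18; W sinα = 50.2
Slice 5: Δl = 2.3/cos24.3° = 2.524 m; N'_5 = 200·cos24.3° = 182.3; c'Δl = 30.54; W sinα = 82.3
Slice 6: Δl = 2.5/cos34.3° = 3.026 m; N'_6 = 155·cos34.3° = 128.0; c'Δl = 36.62; W sinα = 87.3
Slice 7: Δl = 2.3/cos45.6° = 3.287 m; N'_7 = 56·cos45.6° = 39.2; c'Δl = 39.78; W sinα = 40.0
Σc'Δl = 231.2 kN/m; ΣN' = 925.5 kN/m; ΣW sinα = 268.1 kN/m
Resisting = 231.2 + 925.5·tan25.2° = 231.2 + 435.5 = 666.7 kN/m
FS = 666.7 / 268.1 = 2.486

FS = 2.49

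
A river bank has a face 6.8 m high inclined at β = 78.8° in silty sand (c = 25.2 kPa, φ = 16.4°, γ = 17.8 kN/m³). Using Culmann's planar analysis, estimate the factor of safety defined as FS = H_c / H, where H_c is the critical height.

H_c = (4c/γ) · sinβ cosφ / [1 − cos(β − φ)]
    = (4·25.2/17.8) · sin78.8°·cos16.4° / [1 − cos62.4°]
    = 5.663 · 0.9410 / 0.5367 = 9.93 m
FS = H_c / H = 9.93 / 6.8 = 1.460

FS = 1.46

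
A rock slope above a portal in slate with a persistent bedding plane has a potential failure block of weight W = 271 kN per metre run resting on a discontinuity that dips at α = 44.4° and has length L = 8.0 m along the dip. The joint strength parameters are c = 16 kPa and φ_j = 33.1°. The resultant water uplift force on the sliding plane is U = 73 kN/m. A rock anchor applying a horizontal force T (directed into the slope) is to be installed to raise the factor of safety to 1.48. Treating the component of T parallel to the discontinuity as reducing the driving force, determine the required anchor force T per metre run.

Resolving forces along and normal to the sliding plane, with the horizontal anchor force T adding T·sinα to the effective normal force and T·cosα acting up the plane against the driving force:
FS = [cL + (W cosα − U + T sinα) tanφ_j] / [W sinα − T cosα]
Without the anchor: N' = 120.6 kN/m, driving T_d = 189.6 kN/m, resisting R = 16·8.0 + 120.6·tan33.1° = 206.6 kN/m, FS = 1.09.
Setting FS = 1.48 and solving for T:
1.48·(189.6 − T cos44.4°) = 206.6 + T sin44.4°·tan33.1°
T·(sin44.4°·tan33.1° + 1.48·cos44.4°) = 1.48·189.6 − 206.6
T·(0.6997·0.6519 + 1.48·0.7145) = 280.6 − 206.6 = 74.0
T·1.5135 = 74.0
T = 48.9 kN/m

T = 49 kN/m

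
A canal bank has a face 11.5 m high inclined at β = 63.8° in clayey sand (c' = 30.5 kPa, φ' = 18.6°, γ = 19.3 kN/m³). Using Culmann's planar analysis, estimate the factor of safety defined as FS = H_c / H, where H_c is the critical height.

H_c = (4c'/γ) · sinβ cosφ' / [1 − cos(β − φ')]
    = (4·30.5/19.3) · sin63.8°·cos18.6° / [1 − cos45.2°]
    = 6.321 · 0.8504 / 0.2954 = 18.20 m
FS = H_c / H = 18.20 / 11.5 = 1.583

FS = 1.58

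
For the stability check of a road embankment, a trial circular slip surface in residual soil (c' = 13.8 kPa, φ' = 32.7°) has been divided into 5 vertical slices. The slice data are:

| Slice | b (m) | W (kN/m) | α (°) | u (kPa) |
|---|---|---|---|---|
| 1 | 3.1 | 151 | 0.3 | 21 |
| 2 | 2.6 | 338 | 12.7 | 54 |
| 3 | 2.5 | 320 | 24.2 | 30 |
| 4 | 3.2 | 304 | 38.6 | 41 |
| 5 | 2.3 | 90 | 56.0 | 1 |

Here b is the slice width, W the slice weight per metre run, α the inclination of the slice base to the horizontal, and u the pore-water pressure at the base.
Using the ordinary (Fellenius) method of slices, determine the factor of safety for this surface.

Ordinary method of slices: FS = Σ[c'·Δl_i + (W_i cosα_i − u_i·Δl_i)·tanφ'] / Σ W_i sinα_i, with Δl_i = b_i / cosα_i.
Slice 1: Δl = 3.1/cos0.3° = 3.100 m; N'_1 = 151·cos0.3° − 21·3.100 = 85.9; c'Δl = 42.78; W sinα = 0.8
Slice 2: Δl = 2.6/cos12.7° = 2.665 m; N'_2 = 338·cos12.7° − 54·2.665 = 185.8; c'Δl = 36.78; W sinα = 74.3
Slice 3: Δl = 2.5/cos24.2° = 2.741 m; N'_3 = 320·cos24.2° − 30·2.741 = 209.7; c'Δl = 37.82; W sinα = 131.2
Slice 4: Δl = 3.2/cos38.6° = 4.095 m; N'_4 = 304·cos38.6° − 41·4.095 = 69.7; c'Δl = 56.51; W sinα = 189.7
Slice 5: Δl = 2.3/cos56.0° = 4.113 m; N'_5 = 90·cos56.0° − 1·4.113 = 46.2; c'Δl = 56.76; W sinα = 74.6
Σc'Δl = 230.7 kN/m; ΣN' = 597.3 kN/m; ΣW sinα = 470.5 kN/m
Resisting = 230.7 + 597.3·tan32.7° = 230.7 + 383.4 = 614.1 kN/m
FS = 614.1 / 470.5 = 1.305

FS = 1.31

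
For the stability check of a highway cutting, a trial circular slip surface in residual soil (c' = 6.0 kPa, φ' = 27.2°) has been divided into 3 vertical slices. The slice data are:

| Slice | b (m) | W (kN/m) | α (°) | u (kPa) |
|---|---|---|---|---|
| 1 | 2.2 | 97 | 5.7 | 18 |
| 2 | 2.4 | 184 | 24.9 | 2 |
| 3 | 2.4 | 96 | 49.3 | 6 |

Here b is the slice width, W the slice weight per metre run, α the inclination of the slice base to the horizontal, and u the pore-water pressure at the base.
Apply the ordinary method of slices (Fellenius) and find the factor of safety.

Ordinary method of slices: FS = Σ[c'·Δl_i + (W_i cosα_i − u_i·Δl_i)·tanφ'] / Σ W_i sinα_i, with Δl_i = b_i / cosα_i.
Slice 1: Δl = 2.2/cos5.7° = 2.211 m; N'_1 = 97·cos5.7° − 18·2.211 = 56.7; c'Δl = 13.27; W sinα = 9.6
Slice 2: Δl = 2.4/cos24.9° = 2.646 m; N'_2 = 184·cos24.9° − 2·2.646 = 161.6; c'Δl = 15.88; W sinα = 77.5
Slice 3: Δl = 2.4/cos49.3° = 3.680 m; N'_3 = 96·cos49.3° − 6·3.680 = 40.5; c'Δl = 22.08; W sinα = 72.8
Σc'Δl = 51.2 kN/m; ΣN' = 258.8 kN/m; ΣW sinα = 159.9 kN/m
Resisting = 51.2 + 258.8·tan27.2° = 51.2 + 133.0 = 184.3 kN/m
FS = 184.3 / 159.9 = 1.152

FS = 1.15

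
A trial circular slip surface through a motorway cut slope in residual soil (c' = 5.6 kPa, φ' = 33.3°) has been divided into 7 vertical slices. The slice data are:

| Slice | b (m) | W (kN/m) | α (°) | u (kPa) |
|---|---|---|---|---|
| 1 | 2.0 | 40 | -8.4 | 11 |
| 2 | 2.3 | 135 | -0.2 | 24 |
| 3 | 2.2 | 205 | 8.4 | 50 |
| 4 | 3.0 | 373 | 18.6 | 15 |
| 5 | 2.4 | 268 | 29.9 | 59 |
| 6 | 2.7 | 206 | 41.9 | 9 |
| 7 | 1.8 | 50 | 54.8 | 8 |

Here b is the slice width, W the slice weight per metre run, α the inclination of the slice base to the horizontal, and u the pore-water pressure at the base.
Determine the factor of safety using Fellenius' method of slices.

FS = 1.23

Ordinary method of slices: FS = Σ[c'·Δl_i + (W_i cosα_i − u_i·Δl_i)·tanφ'] / Σ W_i sinα_i, with Δl_i = b_i / cosα_i.
Slice 1: Δl = 2.0/cos(-8.4°) = 2.022 m; N'_1 = 40·cos(-8.4°) − 11·2.022 = 17.3; c'Δl = 11.32; W sinα = -5.8
Slice 2: Δl = 2.3/cos(-0.2°) = 2.300 m; N'_2 = 135·cos(-0.2°) − 24·2.300 = 79.8; c'Δl = 12.88; W sinα = -0.5
Slice 3: Δl = 2.2/cos8.4° = 2.224 m; N'_3 = 205·cos8.4° − 50·2.224 = 91.6; c'Δl = 12.45; W sinα = 29.9
Slice 4: Δl = 3.0/cos18.6° = 3.165 m; N'_4 = 373·cos18.6° − 15·3.165 = 306.0; c'Δl = 17.73; W sinα = 119.0
Slice 5: Δl = 2.4/cos29.9° = 2.768 m; N'_5 = 268·cos29.9° − 59·2.768 = 69.0; c'Δl = 15.50; W sinα = 133.6
Slice 6: Δl = 2.7/cos41.9° = 3.628 m; N'_6 = 206·cos41.9° − 9·3.628 = 120.7; c'Δl = 20.31; W sinα = 137.6
Slice 7: Δl = 1.8/cos54.8° = 3.123 m; N'_7 = 50·cos54.8° − 8·3.123 = 3.8; c'Δl = 17.49; W sinα = 40.9
Σc'Δl = 107.7 kN/m; ΣN' = 688.3 kN/m; ΣW sinα = 454.6 kN/m
Resisting = 107.7 + 688.3·tan33.3° = 107.7 + 452.1 = 559.8 kN/m
FS = 559.8 / 454.6 = 1.231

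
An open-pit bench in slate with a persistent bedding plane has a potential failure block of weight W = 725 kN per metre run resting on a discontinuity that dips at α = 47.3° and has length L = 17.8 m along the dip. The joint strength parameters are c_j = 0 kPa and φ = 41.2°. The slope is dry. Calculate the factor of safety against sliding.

Resolving the block weight along and normal to the plane and applying the Mohr–Coulomb strength on the joint:
N' = W cosα = 725·cos47.3° = 491.7 kN/m
Driving force T = W sinα = 725·sin47.3° = 532.8 kN/m
Resisting force R = c_j·L + N'·tanφ = 0·17.8 + 491.7·tan41.2° = 0.0 + 430.4 = 430.4 kN/m
FS = R / T = 430.4 / 532.8 = 0.808

FS = 0.81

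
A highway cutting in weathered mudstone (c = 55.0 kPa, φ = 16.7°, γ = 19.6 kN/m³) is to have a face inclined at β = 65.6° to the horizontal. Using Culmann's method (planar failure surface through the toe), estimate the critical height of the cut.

Culmann's analysis gives the critical failure plane at α_cr = (β + φ)/2 = (65.6 + 16.7)/2 = 41.1°, and the critical height
H_c = (4c/γ) · sinβ cosφ / [1 − cos(β − φ)]
    = (4·55.0/19.6) · sin65.6°·cos16.7° / [1 − cos(48.9°)]
    = 11.224 · 0.9107·0.9578 / [1 − 0.6574]
    = 11.224 · 0.8723 / 0.3426
    = 28.58 m

H_c = 28.58 m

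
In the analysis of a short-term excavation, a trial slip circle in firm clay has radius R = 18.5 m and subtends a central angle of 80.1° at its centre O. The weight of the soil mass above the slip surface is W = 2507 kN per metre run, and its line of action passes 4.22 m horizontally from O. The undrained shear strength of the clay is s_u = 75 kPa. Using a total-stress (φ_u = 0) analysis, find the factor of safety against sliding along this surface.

Taking moments about the centre O, the resisting moment is provided by the undrained shear strength acting along the arc:
Arc length L_a = R·θ = 18.5·(80.1°·π/180) = 18.5·1.3980 = 25.86 m
M_R = s_u·L_a·R = 75·25.86·18.5 = 35885.1 kN·m/m
M_D = W·d = 2507·4.22 = 10579.5 kN·m/m
FS = M_R / M_D = 35885.1 / 10579.5 = 3.392

FS = 3.39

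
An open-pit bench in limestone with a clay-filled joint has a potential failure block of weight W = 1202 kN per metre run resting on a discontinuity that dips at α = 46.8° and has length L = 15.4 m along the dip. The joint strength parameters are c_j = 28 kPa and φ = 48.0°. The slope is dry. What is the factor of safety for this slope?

Resolving the block weight along and normal to the plane and applying the Mohr–Coulomb strength on the joint:
N' = W cosα = 1202·cos46.8° = 822.8 kN/m
Driving force T = W sinα = 1202·sin46.8° = 876.2 kN/m
Resisting force R = c_j·L + N'·tanφ = 28·15.4 + 822.8·tan48.0° = 431.2 + 913.8 = 1345.0 kN/m
FS = R / T = 1345.0 / 876.2 = 1.535

FS = 1.54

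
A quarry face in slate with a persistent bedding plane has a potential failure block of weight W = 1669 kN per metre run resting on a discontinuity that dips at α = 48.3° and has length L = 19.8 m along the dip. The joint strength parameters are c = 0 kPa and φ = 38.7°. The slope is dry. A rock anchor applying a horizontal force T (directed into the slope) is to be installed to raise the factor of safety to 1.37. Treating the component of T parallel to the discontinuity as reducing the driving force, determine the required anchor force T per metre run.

Resolving forces along and normal to the sliding plane, with the horizontal anchor force T adding T·sinα to the effective normal force and T·cosα acting up the plane against the driving force:
FS = [cL + (W cosα + T sinα) tanφ] / [W sinα − T cosα]
Without the anchor: N' = 1110.3 kN/m, driving T_d = 1246.1 kN/m, resisting R = 0·19.8 + 1110.3·tan38.7° = 889.5 kN/m, FS = 0.71.
Setting FS = 1.37 and solving for T:
1.37·(1246.1 − T cos48.3°) = 889.5 + T sin48.3°·tan38.7°
T·(sin48.3°·tan38.7° + 1.37·cos48.3°) = 1.37·1246.1 − 889.5
T·(0.7466·0.8012 + 1.37·0.6652) = 1707.2 − 889.5 = 817.7
T·1.5095 = 817.7
T = 541.7 kN/m

T = 542 kN/m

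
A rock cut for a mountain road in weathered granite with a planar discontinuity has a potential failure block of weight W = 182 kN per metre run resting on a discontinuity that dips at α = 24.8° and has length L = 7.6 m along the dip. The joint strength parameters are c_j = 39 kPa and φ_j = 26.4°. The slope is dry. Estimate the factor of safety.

FS = 4.96

Resolving the block weight along and normal to the plane and applying the Mohr–Coulomb strength on the joint:
N' = W cosα = 182·cos24.8° = 165.2 kN/m
Driving force T = W sinα = 182·sin24.8° = 76.3 kN/m
Resisting force R = c_j·L + N'·tanφ_j = 39·7.6 + 165.2·tan26.4° = 296.4 + 82.0 = 378.4 kN/m
FS = R / T = 378.4 / 76.3 = 4.957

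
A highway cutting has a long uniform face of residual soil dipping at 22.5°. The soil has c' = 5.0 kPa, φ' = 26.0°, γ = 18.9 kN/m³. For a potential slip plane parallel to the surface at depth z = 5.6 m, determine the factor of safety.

For an infinite slope with a slip plane parallel to the surface (no pore pressure): FS = [c' + γz cos²β tanφ'] / [γz sinβ cosβ].
γz = 18.9·5.6 = 105.84 kN/m²
Numerator = 5.0 + 105.84·cos²22.5°·tan26.0° = 5.0 + 105.84·0.8536·0.4877 = 49.062 kPa
Denominator = 105.84·sin22.5°·cos22.5° = 105.84·0.3827·0.9239 = 37.420 kPa
FS = 49.062 / 37.420 = 1.311

FS = 1.31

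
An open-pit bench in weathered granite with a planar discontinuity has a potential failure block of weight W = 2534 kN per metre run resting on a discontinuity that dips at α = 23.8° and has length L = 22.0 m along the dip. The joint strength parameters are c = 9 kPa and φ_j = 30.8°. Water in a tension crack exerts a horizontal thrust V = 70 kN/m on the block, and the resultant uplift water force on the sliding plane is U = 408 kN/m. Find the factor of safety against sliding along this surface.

Resolving the block weight along and normal to the plane and applying the Mohr–Coulomb strength on the joint:
N' = W cosα − U − V sinα = 2534·cos23.8° − 408 − 70·sin23.8° = 1882.3 kN/m
Driving force T = W sinα + V cosα = 2534·sin23.8° + 70·cos23.8° = 1086.6 kN/m
Resisting force R = c·L + N'·tanφ_j = 9·22.0 + 1882.3·tan30.8° = 198.0 + 1122.1 = 1320.1 kN/m
FS = R / T = 1320.1 / 1086.6 = 1.215

FS = 1.21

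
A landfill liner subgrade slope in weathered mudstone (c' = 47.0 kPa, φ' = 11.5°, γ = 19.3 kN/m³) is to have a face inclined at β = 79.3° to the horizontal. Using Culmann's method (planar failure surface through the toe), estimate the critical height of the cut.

H_c = 15.08 m

Culmann's analysis gives the critical failure plane at α_cr = (β + φ')/2 = (79.3 + 11.5)/2 = 45.4°, and the critical height
H_c = (4c'/γ) · sinβ cosφ' / [1 − cos(β − φ')]
    = (4·47.0/19.3) · sin79.3°·cos11.5° / [1 − cos(67.8°)]
    = 9.741 · 0.9826·0.9799 / [1 − 0.3778]
    = 9.741 · 0.9629 / 0.6222
    = 15.08 m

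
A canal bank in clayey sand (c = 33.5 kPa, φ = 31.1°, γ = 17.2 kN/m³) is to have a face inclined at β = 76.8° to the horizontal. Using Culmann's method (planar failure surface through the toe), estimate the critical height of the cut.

Culmann's analysis gives the critical failure plane at α_cr = (β + φ)/2 = (76.8 + 31.1)/2 = 54.0°, and the critical height
H_c = (4c/γ) · sinβ cosφ / [1 − cos(β − φ)]
    = (4·33.5/17.2) · sin76.8°·cos31.1° / [1 − cos(45.7°)]
    = 7.791 · 0.9736·0.8563 / [1 − 0.6984]
    = 7.791 · 0.8336 / 0.3016
    = 21.54 m

H_c = 21.54 m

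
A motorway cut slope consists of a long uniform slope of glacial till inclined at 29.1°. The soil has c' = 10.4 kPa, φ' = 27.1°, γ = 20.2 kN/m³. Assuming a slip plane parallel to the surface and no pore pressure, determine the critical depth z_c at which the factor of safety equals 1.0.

Setting FS = 1.00 in FS = [c' + γz cos²β tanφ'] / [γz sinβ cosβ] and solving for z:
z = c' / [γ cosβ (FS·sinβ − cosβ·tanφ')]
  = 10.4 / [20.2·cos29.1°·(1.00·sin29.1° − cos29.1°·tan27.1°)]
  = 10.4 / [20.2·0.8738·(1.00·0.4863 − 0.8738·0.5117)]
  = 10.4 / 0.6920 = 15.030 m

z_c = 15.03 m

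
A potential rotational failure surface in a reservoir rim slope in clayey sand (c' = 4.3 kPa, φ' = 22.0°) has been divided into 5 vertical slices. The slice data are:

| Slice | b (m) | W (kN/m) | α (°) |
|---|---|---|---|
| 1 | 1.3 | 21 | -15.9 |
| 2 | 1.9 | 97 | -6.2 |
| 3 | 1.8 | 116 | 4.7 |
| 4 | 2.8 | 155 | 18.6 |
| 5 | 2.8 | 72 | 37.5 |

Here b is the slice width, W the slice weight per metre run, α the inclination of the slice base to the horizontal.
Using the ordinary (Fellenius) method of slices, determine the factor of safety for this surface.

FS = 2.61

Ordinary method of slices: FS = Σ[c'·Δl_i + (W_i cosα_i)·tanφ'] / Σ W_i sinα_i, with Δl_i = b_i / cosα_i.
Slice 1: Δl = 1.3/cos(-15.9°) = 1.352 m; N'_1 = 21·cos(-15.9°) = 20.2; c'Δl = 5.81; W sinα = -5.8
Slice 2: Δl = 1.9/cos(-6.2°) = 1.911 m; N'_2 = 97·cos(-6.2°) = 96.4; c'Δl = 8.22; W sinα = -10.5
Slice 3: Δl = 1.8/cos4.7° = 1.806 m; N'_3 = 116·cos4.7° = 115.6; c'Δl = 7.77; W sinα = 9.5
Slice 4: Δl = 2.8/cos18.6° = 2.954 m; N'_4 = 155·cos18.6° = 146.9; c'Δl = 12.70; W sinα = 49.4
Slice 5: Δl = 2.8/cos37.5° = 3.529 m; N'_5 = 72·cos37.5° = 57.1; c'Δl = 15.18; W sinα = 43.8
Σc'Δl = 49.7 kN/m; ΣN' = 436.3 kN/m; ΣW sinα = 86.5 kN/m
Resisting = 49.7 + 436.3·tan22.0° = 49.7 + 176.3 = 225.9 kN/m
FS = 225.9 / 86.5 = 2.611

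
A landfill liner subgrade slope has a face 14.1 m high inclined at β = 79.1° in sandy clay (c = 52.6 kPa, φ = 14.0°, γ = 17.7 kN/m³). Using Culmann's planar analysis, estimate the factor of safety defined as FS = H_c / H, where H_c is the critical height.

H_c = (4c/γ) · sinβ cosφ / [1 − cos(β − φ)]
    = (4·52.6/17.7) · sin79.1°·cos14.0° / [1 − cos65.1°]
    = 11.887 · 0.9528 / 0.5790 = 19.56 m
FS = H_c / H = 19.56 / 14.1 = 1.387

FS = 1.39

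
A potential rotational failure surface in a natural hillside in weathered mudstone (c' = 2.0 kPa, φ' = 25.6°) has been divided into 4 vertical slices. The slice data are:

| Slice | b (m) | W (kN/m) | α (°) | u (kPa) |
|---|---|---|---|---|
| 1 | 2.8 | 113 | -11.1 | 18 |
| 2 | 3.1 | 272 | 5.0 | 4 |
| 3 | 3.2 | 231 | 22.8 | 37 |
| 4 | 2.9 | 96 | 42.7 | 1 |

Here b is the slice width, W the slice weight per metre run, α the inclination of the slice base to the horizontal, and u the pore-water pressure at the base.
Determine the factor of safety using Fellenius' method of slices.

FS = 1.61

Ordinary method of slices: FS = Σ[c'·Δl_i + (W_i cosα_i − u_i·Δl_i)·tanφ'] / Σ W_i sinα_i, with Δl_i = b_i / cosα_i.
Slice 1: Δl = 2.8/cos(-11.1°) = 2.853 m; N'_1 = 113·cos(-11.1°) − 18·2.853 = 59.5; c'Δl = 5.71; W sinα = -21.8
Slice 2: Δl = 3.1/cos5.0° = 3.112 m; N'_2 = 272·cos5.0° − 4·3.112 = 258.5; c'Δl = 6.22; W sinα = 23.7
Slice 3: Δl = 3.2/cos22.8° = 3.471 m; N'_3 = 231·cos22.8° − 37·3.471 = 84.5; c'Δl = 6.94; W sinα = 89.5
Slice 4: Δl = 2.9/cos42.7° = 3.946 m; N'_4 = 96·cos42.7° − 1·3.946 = 66.6; c'Δl = 7.89; W sinα = 65.1
Σc'Δl = 26.8 kN/m; ΣN' = 469.2 kN/m; ΣW sinα = 156.6 kN/m
Resisting = 26.8 + 469.2·tan25.6° = 26.8 + 224.8 = 251.6 kN/m
FS = 251.6 / 156.6 = 1.607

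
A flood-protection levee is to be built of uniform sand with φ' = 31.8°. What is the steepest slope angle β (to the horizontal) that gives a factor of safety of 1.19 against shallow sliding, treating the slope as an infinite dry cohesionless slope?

β = 27.5°

For an infinite dry cohesionless slope FS = tanφ'/tanβ, so tanβ = tanφ' / FS.
tanβ = tan31.8° / 1.19 = 0.6200 / 1.19 = 0.5210
β = arctan(0.5210) = 27.52°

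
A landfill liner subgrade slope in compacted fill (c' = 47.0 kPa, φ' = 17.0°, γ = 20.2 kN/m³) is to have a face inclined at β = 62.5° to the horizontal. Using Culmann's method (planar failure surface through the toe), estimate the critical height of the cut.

H_c = 26.40 m

Culmann's analysis gives the critical failure plane at α_cr = (β + φ')/2 = (62.5 + 17.0)/2 = 39.8°, and the critical height
H_c = (4c'/γ) · sinβ cosφ' / [1 − cos(β − φ')]
    = (4·47.0/20.2) · sin62.5°·cos17.0° / [1 − cos(45.5°)]
    = 9.307 · 0.8870·0.9563 / [1 − 0.7009]
    = 9.307 · 0.8483 / 0.2991
    = 26.40 m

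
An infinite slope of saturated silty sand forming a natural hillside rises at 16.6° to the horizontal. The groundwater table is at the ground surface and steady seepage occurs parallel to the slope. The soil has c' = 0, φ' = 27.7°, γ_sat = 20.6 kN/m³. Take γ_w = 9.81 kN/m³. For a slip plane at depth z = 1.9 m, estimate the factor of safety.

With seepage parallel to the slope and the water table at the surface, the effective normal stress on the slip plane uses the buoyant unit weight γ' = γ_sat − γ_w while the driving shear stress uses γ_sat:
FS = [c' + γ' z cos²β tanφ'] / [γ_sat z sinβ cosβ]
(For c' = 0 this reduces to FS = (γ'/γ_sat)·tanφ'/tanβ.)
γ' = 20.6 − 9.81 = 10.79 kN/m³
Numerator = 0.0 + 10.79·1.9·cos²16.6°·tan27.7° = 0.0 + 10.79·1.9·0.9184·0.5250 = 9.885 kPa
Denominator = 20.6·1.9·sin16.6°·cos16.6° = 20.6·1.9·0.2857·0.9583 = 10.716 kPa
FS = 9.885 / 10.716 = 0.922

FS = 0.92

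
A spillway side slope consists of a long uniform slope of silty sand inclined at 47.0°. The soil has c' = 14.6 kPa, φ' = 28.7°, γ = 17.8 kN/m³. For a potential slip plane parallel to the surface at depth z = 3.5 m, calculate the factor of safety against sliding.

FS = 0.98

For an infinite slope with a slip plane parallel to the surface (no pore pressure): FS = [c' + γz cos²β tanφ'] / [γz sinβ cosβ].
γz = 17.8·3.5 = 62.30 kN/m²
Numerator = 14.6 + 62.30·cos²47.0°·tan28.7° = 14.6 + 62.30·0.4651·0.5475 = 30.464 kPa
Denominator = 62.30·sin47.0°·cos47.0° = 62.30·0.7314·0.6820 = 31.074 kPa
FS = 30.464 / 31.074 = 0.980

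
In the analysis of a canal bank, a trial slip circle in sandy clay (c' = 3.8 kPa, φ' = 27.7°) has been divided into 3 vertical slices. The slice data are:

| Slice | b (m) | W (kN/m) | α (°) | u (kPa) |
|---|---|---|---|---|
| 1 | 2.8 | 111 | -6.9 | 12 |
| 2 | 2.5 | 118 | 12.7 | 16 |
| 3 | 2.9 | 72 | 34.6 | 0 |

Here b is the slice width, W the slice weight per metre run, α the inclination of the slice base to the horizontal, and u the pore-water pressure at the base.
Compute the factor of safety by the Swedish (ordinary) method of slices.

FS = 2.69

Ordinary method of slices: FS = Σ[c'·Δl_i + (W_i cosα_i − u_i·Δl_i)·tanφ'] / Σ W_i sinα_i, with Δl_i = b_i / cosα_i.
Slice 1: Δl = 2.8/cos(-6.9°) = 2.820 m; N'_1 = 111·cos(-6.9°) − 12·2.820 = 76.4; c'Δl = 10.72; W sinα = -13.3
Slice 2: Δl = 2.5/cos12.7° = 2.563 m; N'_2 = 118·cos12.7° − 16·2.563 = 74.1; c'Δl = 9.74; W sinα = 25.9
Slice 3: Δl = 2.9/cos34.6° = 3.523 m; N'_3 = 72·cos34.6° − 0·3.523 = 59.3; c'Δl = 13.39; W sinα = 40.9
Σc'Δl = 33.8 kN/m; ΣN' = 209.7 kN/m; ΣW sinα = 53.5 kN/m
Resisting = 33.8 + 209.7·tan27.7° = 33.8 + 110.1 = 144.0 kN/m
FS = 144.0 / 53.5 = 2.691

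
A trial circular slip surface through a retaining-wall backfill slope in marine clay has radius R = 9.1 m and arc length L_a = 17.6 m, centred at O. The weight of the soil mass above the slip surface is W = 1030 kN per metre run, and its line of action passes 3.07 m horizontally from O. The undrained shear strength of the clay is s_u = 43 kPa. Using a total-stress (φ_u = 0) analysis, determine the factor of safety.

FS = 2.18

Taking moments about the centre O, the resisting moment is provided by the undrained shear strength acting along the arc:
M_R = s_u·L_a·R = 43·17.60·9.1 = 6886.9 kN·m/m
M_D = W·d = 1030·3.07 = 3162.1 kN·m/m
FS = M_R / M_D = 6886.9 / 3162.1 = 2.178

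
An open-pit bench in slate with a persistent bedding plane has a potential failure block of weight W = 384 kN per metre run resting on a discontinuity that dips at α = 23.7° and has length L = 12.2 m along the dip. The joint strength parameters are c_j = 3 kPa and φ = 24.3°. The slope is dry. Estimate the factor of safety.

FS = 1.27

Resolving the block weight along and normal to the plane and applying the Mohr–Coulomb strength on the joint:
N' = W cosα = 384·cos23.7° = 351.6 kN/m
Driving force T = W sinα = 384·sin23.7° = 154.3 kN/m
Resisting force R = c_j·L + N'·tanφ = 3·12.2 + 351.6·tan24.3° = 36.6 + 158.8 = 195.4 kN/m
FS = R / T = 195.4 / 154.3 = 1.266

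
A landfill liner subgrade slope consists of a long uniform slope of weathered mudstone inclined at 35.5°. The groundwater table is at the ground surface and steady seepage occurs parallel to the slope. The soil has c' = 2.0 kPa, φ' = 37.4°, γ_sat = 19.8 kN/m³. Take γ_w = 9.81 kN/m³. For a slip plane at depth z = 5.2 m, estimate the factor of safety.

FS = 0.58

With seepage parallel to the slope and the water table at the surface, the effective normal stress on the slip plane uses the buoyant unit weight γ' = γ_sat − γ_w while the driving shear stress uses γ_sat:
FS = [c' + γ' z cos²β tanφ'] / [γ_sat z sinβ cosβ]
γ' = 19.8 − 9.81 = 9.99 kN/m³
Numerator = 2.0 + 9.99·5.2·cos²35.5°·tan37.4° = 2.0 + 9.99·5.2·0.6628·0.7646 = 28.324 kPa
Denominator = 19.8·5.2·sin35.5°·cos35.5° = 19.8·5.2·0.5807·0.8141 = 48.675 kPa
FS = 28.324 / 48.675 = 0.582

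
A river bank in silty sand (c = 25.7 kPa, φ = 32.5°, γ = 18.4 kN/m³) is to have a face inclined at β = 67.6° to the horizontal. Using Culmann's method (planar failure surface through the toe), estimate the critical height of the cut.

H_c = 23.96 m

Culmann's analysis gives the critical failure plane at α_cr = (β + φ)/2 = (67.6 + 32.5)/2 = 50.0°, and the critical height
H_c = (4c/γ) · sinβ cosφ / [1 − cos(β − φ)]
    = (4·25.7/18.4) · sin67.6°·cos32.5° / [1 − cos(35.1°)]
    = 5.587 · 0.9245·0.8434 / [1 − 0.8181]
    = 5.587 · 0.7798 / 0.1819
    = 23.96 m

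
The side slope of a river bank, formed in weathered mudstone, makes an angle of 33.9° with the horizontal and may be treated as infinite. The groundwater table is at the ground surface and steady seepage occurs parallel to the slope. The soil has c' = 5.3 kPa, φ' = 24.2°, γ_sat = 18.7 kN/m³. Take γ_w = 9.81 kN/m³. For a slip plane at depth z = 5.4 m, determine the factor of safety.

With seepage parallel to the slope and the water table at the surface, the effective normal stress on the slip plane uses the buoyant unit weight γ' = γ_sat − γ_w while the driving shear stress uses γ_sat:
FS = [c' + γ' z cos²β tanφ'] / [γ_sat z sinβ cosβ]
γ' = 18.7 − 9.81 = 8.89 kN/m³
Numerator = 5.3 + 8.89·5.4·cos²33.9°·tan24.2° = 5.3 + 8.89·5.4·0.6889·0.4494 = 20.163 kPa
Denominator = 18.7·5.4·sin33.9°·cos33.9° = 18.7·5.4·0.5577·0.8300 = 46.747 kPa
FS = 20.163 / 46.747 = 0.431

FS = 0.43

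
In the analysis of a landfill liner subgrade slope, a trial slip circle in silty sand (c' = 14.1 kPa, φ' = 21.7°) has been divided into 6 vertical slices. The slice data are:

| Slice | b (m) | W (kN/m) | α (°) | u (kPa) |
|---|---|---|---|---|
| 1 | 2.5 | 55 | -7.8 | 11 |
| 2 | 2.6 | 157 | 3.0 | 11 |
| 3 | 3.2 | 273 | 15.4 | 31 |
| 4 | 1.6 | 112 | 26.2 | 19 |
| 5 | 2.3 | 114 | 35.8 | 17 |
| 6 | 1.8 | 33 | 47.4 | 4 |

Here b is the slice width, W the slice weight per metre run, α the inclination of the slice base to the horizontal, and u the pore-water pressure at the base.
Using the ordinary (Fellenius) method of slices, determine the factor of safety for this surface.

Ordinary method of slices: FS = Σ[c'·Δl_i + (W_i cosα_i − u_i·Δl_i)·tanφ'] / Σ W_i sinα_i, with Δl_i = b_i / cosα_i.
Slice 1: Δl = 2.5/cos(-7.8°) = 2.523 m; N'_1 = 55·cos(-7.8°) − 11·2.523 = 26.7; c'Δl = 35.58; W sinα = -7.5
Slice 2: Δl = 2.6/cos3.0° = 2.604 m; N'_2 = 157·cos3.0° − 11·2.604 = 128.1; c'Δl = 36.71; W sinα = 8.2
Slice 3: Δl = 3.2/cos15.4° = 3.319 m; N'_3 = 273·cos15.4° − 31·3.319 = 160.3; c'Δl = 46.80; W sinα = 72.5
Slice 4: Δl = 1.6/cos26.2° = 1.783 m; N'_4 = 112·cos26.2° − 19·1.783 = 66.6; c'Δl = 25.14; W sinα = 49.4
Slice 5: Δl = 2.3/cos35.8° = 2.836 m; N'_5 = 114·cos35.8° − 17·2.836 = 44.3; c'Δl = 39.98; W sinα = 66.7
Slice 6: Δl = 1.8/cos47.4° = 2.659 m; N'_6 = 33·cos47.4° − 4·2.659 = 11.7; c'Δl = 37.50; W sinα = 24.3
Σc'Δl = 221.7 kN/m; ΣN' = 437.7 kN/m; ΣW sinα = 213.7 kN/m
Resisting = 221.7 + 437.7·tan21.7° = 221.7 + 174.2 = 395.9 kN/m
FS = 395.9 / 213.7 = 1.853

FS = 1.85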